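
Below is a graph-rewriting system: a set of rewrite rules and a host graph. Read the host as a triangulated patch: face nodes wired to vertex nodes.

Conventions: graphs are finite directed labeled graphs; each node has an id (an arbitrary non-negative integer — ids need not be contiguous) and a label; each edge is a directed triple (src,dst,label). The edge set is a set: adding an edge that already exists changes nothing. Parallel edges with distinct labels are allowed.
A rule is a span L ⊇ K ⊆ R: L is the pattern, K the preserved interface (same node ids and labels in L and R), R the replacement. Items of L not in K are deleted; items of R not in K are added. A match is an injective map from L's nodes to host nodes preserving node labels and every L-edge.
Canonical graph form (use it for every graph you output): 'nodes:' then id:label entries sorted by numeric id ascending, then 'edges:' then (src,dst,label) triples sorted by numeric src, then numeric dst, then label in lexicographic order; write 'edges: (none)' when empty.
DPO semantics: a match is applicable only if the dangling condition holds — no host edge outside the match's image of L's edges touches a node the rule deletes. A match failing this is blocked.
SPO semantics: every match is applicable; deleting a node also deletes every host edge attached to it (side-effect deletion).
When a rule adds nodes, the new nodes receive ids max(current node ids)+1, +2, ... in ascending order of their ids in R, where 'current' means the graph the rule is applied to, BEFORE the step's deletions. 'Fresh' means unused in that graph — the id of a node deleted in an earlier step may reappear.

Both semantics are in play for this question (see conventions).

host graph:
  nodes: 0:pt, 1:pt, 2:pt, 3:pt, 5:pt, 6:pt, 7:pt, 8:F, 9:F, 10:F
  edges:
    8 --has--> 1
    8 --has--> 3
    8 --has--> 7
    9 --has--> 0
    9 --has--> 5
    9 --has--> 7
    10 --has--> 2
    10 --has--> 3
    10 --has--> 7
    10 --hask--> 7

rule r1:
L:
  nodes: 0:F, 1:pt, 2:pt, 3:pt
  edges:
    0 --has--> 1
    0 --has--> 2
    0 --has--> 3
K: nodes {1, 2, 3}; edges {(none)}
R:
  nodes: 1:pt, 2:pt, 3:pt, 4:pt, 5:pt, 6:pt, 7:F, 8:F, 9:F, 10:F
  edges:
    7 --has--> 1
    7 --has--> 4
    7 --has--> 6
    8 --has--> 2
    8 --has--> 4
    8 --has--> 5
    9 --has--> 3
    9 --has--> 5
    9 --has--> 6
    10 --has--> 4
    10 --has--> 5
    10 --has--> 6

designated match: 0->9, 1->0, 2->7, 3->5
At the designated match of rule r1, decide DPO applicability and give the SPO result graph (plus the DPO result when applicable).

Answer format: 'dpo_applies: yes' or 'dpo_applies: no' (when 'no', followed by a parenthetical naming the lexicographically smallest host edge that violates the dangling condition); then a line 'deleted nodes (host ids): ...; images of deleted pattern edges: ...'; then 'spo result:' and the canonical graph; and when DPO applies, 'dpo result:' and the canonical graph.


dpo_applies: yes
deleted nodes (host ids): 9; images of deleted pattern edges: (9,0,has); (9,5,has); (9,7,has)
spo result:
nodes: 0:pt, 1:pt, 2:pt, 3:pt, 5:pt, 6:pt, 7:pt, 8:F, 10:F, 11:pt, 12:pt, 13:pt, 14:F, 15:F, 16:F, 17:F
edges: (8,1,has); (8,3,has); (8,7,has); (10,2,has); (10,3,has); (10,7,has); (10,7,hask); (14,0,has); (14,11,has); (14,13,has); (15,7,has); (15,11,has); (15,12,has); (16,5,has); (16,12,has); (16,13,has); (17,11,has); (17,12,has); (17,13,has)
dpo result:
nodes: 0:pt, 1:pt, 2:pt, 3:pt, 5:pt, 6:pt, 7:pt, 8:F, 10:F, 11:pt, 12:pt, 13:pt, 14:F, 15:F, 16:F, 17:F
edges: (8,1,has); (8,3,has); (8,7,has); (10,2,has); (10,3,has); (10,7,has); (10,7,hask); (14,0,has); (14,11,has); (14,13,has); (15,7,has); (15,11,has); (15,12,has); (16,5,has); (16,12,has); (16,13,has); (17,11,has); (17,12,has); (17,13,has)


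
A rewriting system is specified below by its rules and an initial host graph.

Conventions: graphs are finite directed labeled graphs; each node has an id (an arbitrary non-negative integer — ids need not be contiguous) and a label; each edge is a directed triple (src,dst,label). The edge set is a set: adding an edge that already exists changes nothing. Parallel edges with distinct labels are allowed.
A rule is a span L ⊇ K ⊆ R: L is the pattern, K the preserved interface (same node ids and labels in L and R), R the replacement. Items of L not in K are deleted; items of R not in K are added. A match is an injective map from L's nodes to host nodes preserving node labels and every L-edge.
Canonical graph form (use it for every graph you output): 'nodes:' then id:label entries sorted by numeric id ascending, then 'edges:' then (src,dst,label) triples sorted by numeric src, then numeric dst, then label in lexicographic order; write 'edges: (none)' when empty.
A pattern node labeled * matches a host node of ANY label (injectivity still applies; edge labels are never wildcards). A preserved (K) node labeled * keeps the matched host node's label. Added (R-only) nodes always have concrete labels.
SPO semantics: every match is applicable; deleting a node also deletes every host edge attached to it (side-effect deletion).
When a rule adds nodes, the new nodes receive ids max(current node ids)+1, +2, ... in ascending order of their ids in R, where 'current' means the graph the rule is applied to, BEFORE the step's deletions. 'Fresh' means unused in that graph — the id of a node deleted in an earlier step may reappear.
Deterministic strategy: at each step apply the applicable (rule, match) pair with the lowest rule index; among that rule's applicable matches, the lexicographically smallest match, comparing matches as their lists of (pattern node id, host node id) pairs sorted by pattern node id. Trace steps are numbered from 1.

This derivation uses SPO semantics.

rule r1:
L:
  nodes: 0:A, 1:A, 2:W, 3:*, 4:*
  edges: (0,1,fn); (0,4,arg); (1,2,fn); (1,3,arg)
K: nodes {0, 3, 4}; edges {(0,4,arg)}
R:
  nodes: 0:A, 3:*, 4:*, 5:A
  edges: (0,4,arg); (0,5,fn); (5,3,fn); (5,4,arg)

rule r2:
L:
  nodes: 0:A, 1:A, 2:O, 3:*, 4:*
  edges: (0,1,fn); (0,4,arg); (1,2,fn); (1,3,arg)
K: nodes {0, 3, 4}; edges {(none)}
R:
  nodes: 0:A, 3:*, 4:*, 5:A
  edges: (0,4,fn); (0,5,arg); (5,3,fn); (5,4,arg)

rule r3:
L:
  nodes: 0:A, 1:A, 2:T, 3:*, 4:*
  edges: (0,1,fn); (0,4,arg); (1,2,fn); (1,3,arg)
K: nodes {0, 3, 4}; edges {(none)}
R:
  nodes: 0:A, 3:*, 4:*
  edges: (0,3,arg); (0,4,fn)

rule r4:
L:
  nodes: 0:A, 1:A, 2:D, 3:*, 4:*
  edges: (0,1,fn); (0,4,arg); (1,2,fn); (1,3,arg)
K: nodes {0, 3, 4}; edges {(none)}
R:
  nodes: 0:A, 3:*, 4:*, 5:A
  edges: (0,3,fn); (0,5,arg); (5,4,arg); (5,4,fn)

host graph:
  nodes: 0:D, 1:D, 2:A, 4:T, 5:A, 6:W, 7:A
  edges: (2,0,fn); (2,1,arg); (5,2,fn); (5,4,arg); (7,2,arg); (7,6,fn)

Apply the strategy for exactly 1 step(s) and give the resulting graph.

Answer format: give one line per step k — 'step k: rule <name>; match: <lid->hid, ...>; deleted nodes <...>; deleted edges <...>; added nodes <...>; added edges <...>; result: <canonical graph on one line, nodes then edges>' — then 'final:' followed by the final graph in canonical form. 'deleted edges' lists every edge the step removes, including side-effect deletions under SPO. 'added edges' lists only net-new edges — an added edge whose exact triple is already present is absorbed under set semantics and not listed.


step 1: rule r4; match: 0->5, 1->2, 2->0, 3->1, 4->4; deleted nodes 0, 2; deleted edges (2,0,fn); (2,1,arg); (5,2,fn); (5,4,arg); (7,2,arg); added nodes 8; added edges (5,1,fn); (5,8,arg); (8,4,arg); (8,4,fn); result: nodes: 1:D, 4:T, 5:A, 6:W, 7:A, 8:A edges: (5,1,fn); (5,8,arg); (7,6,fn); (8,4,arg); (8,4,fn)
final:
nodes: 1:D, 4:T, 5:A, 6:W, 7:A, 8:A
edges: (5,1,fn); (5,8,arg); (7,6,fn); (8,4,arg); (8,4,fn)


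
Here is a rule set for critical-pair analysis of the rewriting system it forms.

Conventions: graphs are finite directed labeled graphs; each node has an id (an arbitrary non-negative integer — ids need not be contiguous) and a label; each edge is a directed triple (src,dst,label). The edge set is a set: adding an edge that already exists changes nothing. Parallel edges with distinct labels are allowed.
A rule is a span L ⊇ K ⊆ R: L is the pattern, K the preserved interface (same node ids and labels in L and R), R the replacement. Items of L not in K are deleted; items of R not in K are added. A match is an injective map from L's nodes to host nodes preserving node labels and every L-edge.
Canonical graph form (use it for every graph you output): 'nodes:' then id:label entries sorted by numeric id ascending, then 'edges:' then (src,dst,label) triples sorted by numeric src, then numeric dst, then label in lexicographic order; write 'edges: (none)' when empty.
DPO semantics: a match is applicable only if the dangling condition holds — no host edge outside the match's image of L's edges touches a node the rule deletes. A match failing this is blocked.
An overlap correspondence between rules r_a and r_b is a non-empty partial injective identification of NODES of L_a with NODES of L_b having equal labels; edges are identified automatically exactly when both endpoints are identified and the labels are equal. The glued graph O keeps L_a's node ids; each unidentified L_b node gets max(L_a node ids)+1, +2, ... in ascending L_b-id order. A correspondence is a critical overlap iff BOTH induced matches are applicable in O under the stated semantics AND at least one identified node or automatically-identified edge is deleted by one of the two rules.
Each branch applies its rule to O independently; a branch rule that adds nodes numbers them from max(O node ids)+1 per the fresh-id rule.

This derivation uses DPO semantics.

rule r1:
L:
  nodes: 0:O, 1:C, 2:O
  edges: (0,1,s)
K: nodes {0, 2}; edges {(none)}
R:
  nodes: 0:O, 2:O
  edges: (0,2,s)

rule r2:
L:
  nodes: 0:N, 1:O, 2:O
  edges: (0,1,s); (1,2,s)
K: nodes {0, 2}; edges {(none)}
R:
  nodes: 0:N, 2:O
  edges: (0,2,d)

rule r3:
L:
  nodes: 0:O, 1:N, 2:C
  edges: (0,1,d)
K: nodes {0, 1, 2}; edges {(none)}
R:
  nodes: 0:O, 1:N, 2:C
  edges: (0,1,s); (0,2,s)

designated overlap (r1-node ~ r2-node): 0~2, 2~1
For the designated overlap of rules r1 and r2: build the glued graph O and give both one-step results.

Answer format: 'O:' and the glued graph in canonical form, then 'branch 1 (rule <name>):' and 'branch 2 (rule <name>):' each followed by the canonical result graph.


O:
nodes: 0:O, 1:C, 2:O, 3:N
edges: (0,1,s); (2,0,s); (3,2,s)
branch 1 (rule r1):
nodes: 0:O, 2:O, 3:N
edges: (0,2,s); (2,0,s); (3,2,s)
branch 2 (rule r2):
nodes: 0:O, 1:C, 3:N
edges: (0,1,s); (3,0,d)


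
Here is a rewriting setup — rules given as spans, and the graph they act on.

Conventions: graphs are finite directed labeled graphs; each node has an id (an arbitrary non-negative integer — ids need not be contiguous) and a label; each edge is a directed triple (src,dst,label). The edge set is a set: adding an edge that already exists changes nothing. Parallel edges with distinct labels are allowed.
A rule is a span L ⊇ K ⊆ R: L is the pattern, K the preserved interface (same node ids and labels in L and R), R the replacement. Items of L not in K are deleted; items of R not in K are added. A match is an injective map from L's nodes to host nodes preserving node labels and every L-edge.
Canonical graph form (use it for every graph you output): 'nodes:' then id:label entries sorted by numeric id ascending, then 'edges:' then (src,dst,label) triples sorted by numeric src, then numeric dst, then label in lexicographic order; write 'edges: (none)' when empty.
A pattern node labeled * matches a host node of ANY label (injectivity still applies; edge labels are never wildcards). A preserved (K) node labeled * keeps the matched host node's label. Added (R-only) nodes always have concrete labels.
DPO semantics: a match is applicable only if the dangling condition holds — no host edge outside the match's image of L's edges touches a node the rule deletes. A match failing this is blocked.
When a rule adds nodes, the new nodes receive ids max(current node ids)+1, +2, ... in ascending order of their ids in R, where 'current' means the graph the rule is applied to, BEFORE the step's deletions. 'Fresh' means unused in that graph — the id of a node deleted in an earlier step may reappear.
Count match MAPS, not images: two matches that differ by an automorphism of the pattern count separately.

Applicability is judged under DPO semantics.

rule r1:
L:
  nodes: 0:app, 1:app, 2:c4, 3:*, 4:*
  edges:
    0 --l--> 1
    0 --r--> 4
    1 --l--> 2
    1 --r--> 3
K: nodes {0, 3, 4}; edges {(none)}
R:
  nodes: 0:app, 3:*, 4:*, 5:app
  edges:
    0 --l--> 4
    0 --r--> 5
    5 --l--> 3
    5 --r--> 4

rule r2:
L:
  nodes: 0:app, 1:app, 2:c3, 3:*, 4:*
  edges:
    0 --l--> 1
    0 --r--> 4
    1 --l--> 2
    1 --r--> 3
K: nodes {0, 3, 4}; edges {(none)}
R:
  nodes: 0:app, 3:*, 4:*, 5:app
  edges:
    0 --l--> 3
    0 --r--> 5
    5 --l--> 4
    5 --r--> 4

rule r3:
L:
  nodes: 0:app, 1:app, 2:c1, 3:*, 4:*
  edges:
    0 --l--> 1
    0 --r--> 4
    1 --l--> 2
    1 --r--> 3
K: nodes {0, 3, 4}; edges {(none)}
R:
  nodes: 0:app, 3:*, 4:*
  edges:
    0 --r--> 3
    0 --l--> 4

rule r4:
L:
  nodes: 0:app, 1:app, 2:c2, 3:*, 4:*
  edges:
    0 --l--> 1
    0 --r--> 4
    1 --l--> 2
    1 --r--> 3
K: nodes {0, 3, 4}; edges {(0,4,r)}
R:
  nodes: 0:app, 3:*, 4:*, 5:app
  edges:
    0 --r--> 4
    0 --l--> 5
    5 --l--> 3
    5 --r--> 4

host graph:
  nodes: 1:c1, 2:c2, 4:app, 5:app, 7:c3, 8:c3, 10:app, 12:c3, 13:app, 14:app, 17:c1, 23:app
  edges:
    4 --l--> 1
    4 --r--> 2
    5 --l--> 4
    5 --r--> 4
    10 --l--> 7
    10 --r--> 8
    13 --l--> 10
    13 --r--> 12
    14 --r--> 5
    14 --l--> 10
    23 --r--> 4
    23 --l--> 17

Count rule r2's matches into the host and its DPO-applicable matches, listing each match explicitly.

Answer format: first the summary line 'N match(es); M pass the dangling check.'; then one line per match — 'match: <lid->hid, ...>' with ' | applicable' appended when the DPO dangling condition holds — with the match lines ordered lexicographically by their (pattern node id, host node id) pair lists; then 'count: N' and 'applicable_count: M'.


2 match(es); 0 pass the dangling check.
match: 0->13, 1->10, 2->7, 3->8, 4->12
match: 0->14, 1->10, 2->7, 3->8, 4->5
count: 2
applicable_count: 0


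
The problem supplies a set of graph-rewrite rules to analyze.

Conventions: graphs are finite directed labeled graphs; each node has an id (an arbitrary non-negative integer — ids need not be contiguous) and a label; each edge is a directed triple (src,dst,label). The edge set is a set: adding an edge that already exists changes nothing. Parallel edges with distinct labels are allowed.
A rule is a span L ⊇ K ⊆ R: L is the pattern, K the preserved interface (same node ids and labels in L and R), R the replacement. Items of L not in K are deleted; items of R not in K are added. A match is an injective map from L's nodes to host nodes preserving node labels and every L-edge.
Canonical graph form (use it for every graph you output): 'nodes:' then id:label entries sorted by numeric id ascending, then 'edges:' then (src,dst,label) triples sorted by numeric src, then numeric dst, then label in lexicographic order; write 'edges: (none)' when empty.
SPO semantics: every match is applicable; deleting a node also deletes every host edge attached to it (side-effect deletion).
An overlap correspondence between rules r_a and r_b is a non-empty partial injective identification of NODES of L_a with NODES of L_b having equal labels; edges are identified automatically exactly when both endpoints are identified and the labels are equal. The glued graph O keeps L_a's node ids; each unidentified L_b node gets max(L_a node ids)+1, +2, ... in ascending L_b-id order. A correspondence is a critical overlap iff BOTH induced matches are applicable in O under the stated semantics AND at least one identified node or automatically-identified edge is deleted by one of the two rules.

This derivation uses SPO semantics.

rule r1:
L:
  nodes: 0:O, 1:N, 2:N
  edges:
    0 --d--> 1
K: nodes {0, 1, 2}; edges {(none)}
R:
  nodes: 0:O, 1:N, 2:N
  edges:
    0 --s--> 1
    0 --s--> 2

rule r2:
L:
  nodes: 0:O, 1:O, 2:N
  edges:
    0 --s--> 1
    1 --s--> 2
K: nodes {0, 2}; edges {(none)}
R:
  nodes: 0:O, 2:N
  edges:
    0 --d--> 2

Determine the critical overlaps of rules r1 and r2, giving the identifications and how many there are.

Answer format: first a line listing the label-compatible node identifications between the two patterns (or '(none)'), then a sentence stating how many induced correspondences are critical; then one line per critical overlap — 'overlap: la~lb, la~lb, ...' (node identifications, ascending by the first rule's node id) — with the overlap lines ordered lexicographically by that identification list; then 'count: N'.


label-compatible node identifications between L(r1) and L(r2): 0~0, 0~1, 1~2, 2~2
3 of the induced correspondences are critical overlaps of r1 and r2.
overlap: 0~1
overlap: 0~1, 1~2
overlap: 0~1, 2~2
count: 3


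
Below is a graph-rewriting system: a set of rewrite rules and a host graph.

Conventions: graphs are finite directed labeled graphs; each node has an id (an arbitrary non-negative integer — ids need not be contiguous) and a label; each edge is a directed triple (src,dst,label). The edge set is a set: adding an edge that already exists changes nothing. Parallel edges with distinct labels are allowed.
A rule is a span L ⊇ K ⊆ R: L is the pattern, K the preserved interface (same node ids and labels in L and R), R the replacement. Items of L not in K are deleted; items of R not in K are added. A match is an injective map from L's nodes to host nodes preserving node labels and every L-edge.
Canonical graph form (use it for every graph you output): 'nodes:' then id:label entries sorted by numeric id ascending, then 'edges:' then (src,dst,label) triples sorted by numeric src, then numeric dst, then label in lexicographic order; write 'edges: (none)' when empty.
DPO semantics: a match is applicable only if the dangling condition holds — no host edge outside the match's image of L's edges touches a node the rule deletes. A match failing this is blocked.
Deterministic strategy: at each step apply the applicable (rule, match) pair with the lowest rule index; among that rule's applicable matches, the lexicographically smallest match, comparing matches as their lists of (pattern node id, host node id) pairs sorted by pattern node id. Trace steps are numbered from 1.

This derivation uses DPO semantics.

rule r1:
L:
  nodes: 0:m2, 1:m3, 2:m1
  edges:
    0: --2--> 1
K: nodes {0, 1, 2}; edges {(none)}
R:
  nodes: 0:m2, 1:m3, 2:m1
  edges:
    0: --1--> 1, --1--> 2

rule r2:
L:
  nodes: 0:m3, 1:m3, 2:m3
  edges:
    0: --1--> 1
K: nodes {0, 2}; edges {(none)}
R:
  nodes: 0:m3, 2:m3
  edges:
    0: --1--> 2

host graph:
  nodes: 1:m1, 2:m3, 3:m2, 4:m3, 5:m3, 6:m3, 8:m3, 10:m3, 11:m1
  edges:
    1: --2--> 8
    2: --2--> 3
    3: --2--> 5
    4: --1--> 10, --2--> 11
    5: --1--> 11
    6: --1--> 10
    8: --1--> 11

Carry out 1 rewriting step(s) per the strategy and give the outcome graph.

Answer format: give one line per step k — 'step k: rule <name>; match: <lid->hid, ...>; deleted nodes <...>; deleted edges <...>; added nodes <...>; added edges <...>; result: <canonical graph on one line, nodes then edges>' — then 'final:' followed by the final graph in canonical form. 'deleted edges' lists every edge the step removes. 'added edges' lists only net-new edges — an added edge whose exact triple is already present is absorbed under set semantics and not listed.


step 1: rule r1; match: 0->3, 1->5, 2->1; deleted nodes (none); deleted edges (3,5,2); added nodes (none); added edges (3,1,1); (3,5,1); result: nodes: 1:m1, 2:m3, 3:m2, 4:m3, 5:m3, 6:m3, 8:m3, 10:m3, 11:m1 edges: (1,8,2); (2,3,2); (3,1,1); (3,5,1); (4,10,1); (4,11,2); (5,11,1); (6,10,1); (8,11,1)
final:
nodes: 1:m1, 2:m3, 3:m2, 4:m3, 5:m3, 6:m3, 8:m3, 10:m3, 11:m1
edges: (1,8,2); (2,3,2); (3,1,1); (3,5,1); (4,10,1); (4,11,2); (5,11,1); (6,10,1); (8,11,1)


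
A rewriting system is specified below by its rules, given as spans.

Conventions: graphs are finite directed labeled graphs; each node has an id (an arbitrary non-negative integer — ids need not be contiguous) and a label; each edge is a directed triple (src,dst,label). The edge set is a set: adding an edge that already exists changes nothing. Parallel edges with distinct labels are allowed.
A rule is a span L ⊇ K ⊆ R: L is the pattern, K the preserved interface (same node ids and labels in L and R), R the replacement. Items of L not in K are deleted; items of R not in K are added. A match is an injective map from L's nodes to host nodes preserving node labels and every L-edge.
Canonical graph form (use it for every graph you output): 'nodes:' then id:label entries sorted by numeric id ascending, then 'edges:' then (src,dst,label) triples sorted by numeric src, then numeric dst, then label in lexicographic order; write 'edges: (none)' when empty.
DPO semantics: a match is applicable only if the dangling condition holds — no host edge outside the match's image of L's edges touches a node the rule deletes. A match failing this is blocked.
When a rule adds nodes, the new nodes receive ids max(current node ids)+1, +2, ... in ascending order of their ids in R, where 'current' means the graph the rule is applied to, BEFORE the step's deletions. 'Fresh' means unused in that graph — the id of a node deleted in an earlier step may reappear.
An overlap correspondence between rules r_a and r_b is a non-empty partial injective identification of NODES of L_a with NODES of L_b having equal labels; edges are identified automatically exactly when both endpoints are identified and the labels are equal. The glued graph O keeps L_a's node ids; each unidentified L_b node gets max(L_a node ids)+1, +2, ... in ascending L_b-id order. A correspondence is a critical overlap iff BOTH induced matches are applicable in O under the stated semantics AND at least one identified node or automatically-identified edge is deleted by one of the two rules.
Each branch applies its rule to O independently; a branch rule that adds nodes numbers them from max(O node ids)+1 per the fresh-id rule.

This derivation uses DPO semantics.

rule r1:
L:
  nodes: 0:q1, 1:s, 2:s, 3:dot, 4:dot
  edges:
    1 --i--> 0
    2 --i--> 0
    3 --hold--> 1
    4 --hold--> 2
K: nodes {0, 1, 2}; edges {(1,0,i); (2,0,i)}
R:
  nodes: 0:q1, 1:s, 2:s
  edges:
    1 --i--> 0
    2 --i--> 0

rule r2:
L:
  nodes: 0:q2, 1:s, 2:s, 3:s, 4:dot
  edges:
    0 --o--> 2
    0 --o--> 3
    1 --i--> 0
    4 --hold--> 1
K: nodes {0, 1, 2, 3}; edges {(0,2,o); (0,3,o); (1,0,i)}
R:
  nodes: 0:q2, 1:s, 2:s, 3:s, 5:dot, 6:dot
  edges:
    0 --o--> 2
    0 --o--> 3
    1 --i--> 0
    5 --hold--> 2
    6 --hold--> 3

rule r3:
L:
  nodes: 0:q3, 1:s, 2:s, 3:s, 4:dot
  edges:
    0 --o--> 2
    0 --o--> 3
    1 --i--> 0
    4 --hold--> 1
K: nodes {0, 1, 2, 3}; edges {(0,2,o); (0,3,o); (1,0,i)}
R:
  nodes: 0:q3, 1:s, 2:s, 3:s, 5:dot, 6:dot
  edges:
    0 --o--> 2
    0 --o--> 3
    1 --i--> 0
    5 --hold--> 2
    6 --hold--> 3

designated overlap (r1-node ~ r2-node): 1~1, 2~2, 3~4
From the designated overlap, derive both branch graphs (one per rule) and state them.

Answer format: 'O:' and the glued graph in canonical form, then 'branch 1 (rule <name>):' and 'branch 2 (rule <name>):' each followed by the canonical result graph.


O:
nodes: 0:q1, 1:s, 2:s, 3:dot, 4:dot, 5:q2, 6:s
edges: (1,0,i); (1,5,i); (2,0,i); (3,1,hold); (4,2,hold); (5,2,o); (5,6,o)
branch 1 (rule r1):
nodes: 0:q1, 1:s, 2:s, 5:q2, 6:s
edges: (1,0,i); (1,5,i); (2,0,i); (5,2,o); (5,6,o)
branch 2 (rule r2):
nodes: 0:q1, 1:s, 2:s, 4:dot, 5:q2, 6:s, 7:dot, 8:dot
edges: (1,0,i); (1,5,i); (2,0,i); (4,2,hold); (5,2,o); (5,6,o); (7,2,hold); (8,6,hold)


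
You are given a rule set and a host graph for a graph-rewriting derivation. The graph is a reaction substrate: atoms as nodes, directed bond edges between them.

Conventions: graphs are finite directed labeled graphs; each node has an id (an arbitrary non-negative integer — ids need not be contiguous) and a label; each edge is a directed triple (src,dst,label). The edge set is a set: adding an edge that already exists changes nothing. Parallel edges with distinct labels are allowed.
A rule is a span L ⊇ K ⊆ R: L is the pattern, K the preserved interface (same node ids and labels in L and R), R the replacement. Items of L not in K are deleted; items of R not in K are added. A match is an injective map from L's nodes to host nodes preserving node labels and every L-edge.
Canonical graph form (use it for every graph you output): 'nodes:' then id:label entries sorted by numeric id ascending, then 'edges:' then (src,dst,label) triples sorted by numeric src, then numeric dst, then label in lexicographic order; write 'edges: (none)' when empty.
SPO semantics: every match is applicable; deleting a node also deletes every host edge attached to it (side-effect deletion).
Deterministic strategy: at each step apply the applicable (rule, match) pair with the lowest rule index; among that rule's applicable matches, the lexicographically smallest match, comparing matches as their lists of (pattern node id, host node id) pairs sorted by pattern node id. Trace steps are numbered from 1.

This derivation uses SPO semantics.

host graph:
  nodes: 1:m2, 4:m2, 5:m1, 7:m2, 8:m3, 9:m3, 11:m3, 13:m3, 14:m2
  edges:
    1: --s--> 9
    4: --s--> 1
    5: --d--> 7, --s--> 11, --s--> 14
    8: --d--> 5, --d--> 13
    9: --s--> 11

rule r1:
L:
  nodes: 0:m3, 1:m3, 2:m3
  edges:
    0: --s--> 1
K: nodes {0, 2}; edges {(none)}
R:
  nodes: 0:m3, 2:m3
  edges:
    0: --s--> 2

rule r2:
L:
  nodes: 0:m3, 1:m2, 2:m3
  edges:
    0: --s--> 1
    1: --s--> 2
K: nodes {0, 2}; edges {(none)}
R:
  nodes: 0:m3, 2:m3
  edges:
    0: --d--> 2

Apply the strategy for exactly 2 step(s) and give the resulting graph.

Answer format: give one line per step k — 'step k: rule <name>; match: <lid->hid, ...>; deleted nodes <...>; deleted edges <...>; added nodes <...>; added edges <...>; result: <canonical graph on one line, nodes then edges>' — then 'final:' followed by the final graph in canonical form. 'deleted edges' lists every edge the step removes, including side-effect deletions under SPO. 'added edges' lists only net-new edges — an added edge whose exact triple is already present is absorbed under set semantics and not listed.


step 1: rule r1; match: 0->9, 1->11, 2->8; deleted nodes 11; deleted edges (5,11,s); (9,11,s); added nodes (none); added edges (9,8,s); result: nodes: 1:m2, 4:m2, 5:m1, 7:m2, 8:m3, 9:m3, 13:m3, 14:m2 edges: (1,9,s); (4,1,s); (5,7,d); (5,14,s); (8,5,d); (8,13,d); (9,8,s)
step 2: rule r1; match: 0->9, 1->8, 2->13; deleted nodes 8; deleted edges (8,5,d); (8,13,d); (9,8,s); added nodes (none); added edges (9,13,s); result: nodes: 1:m2, 4:m2, 5:m1, 7:m2, 9:m3, 13:m3, 14:m2 edges: (1,9,s); (4,1,s); (5,7,d); (5,14,s); (9,13,s)
final:
nodes: 1:m2, 4:m2, 5:m1, 7:m2, 9:m3, 13:m3, 14:m2
edges: (1,9,s); (4,1,s); (5,7,d); (5,14,s); (9,13,s)


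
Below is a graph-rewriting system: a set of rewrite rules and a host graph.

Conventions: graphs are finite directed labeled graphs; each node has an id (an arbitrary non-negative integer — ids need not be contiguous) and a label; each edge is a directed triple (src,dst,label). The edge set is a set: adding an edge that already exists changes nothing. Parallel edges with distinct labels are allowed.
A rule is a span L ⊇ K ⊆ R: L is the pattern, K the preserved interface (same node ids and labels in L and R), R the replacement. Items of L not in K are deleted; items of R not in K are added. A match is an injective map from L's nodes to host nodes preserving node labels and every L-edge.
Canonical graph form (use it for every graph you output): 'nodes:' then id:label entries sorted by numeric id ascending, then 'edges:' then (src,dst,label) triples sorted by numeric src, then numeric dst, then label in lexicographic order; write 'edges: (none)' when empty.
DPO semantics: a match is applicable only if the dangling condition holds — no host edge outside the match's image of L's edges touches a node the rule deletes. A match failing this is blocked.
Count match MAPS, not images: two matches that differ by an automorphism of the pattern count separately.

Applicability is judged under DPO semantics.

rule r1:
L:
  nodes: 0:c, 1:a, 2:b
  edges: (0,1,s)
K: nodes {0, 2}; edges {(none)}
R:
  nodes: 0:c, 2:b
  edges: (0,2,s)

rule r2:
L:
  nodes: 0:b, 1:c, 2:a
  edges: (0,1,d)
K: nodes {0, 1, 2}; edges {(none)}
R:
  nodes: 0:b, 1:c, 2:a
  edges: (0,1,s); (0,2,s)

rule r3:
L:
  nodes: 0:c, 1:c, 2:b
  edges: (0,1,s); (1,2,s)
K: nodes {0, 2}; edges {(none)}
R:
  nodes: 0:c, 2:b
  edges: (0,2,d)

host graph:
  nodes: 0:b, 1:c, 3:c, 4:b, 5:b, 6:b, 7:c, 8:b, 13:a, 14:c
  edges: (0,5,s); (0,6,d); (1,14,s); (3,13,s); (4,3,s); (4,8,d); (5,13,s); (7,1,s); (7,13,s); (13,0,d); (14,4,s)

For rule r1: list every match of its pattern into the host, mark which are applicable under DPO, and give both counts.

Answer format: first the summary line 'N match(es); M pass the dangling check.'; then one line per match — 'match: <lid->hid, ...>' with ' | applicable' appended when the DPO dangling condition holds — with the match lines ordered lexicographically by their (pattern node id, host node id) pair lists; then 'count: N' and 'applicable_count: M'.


10 match(es); 0 pass the dangling check.
match: 0->3, 1->13, 2->0
match: 0->3, 1->13, 2->4
match: 0->3, 1->13, 2->5
match: 0->3, 1->13, 2->6
match: 0->3, 1->13, 2->8
match: 0->7, 1->13, 2->0
match: 0->7, 1->13, 2->4
match: 0->7, 1->13, 2->5
match: 0->7, 1->13, 2->6
match: 0->7, 1->13, 2->8
count: 10
applicable_count: 0


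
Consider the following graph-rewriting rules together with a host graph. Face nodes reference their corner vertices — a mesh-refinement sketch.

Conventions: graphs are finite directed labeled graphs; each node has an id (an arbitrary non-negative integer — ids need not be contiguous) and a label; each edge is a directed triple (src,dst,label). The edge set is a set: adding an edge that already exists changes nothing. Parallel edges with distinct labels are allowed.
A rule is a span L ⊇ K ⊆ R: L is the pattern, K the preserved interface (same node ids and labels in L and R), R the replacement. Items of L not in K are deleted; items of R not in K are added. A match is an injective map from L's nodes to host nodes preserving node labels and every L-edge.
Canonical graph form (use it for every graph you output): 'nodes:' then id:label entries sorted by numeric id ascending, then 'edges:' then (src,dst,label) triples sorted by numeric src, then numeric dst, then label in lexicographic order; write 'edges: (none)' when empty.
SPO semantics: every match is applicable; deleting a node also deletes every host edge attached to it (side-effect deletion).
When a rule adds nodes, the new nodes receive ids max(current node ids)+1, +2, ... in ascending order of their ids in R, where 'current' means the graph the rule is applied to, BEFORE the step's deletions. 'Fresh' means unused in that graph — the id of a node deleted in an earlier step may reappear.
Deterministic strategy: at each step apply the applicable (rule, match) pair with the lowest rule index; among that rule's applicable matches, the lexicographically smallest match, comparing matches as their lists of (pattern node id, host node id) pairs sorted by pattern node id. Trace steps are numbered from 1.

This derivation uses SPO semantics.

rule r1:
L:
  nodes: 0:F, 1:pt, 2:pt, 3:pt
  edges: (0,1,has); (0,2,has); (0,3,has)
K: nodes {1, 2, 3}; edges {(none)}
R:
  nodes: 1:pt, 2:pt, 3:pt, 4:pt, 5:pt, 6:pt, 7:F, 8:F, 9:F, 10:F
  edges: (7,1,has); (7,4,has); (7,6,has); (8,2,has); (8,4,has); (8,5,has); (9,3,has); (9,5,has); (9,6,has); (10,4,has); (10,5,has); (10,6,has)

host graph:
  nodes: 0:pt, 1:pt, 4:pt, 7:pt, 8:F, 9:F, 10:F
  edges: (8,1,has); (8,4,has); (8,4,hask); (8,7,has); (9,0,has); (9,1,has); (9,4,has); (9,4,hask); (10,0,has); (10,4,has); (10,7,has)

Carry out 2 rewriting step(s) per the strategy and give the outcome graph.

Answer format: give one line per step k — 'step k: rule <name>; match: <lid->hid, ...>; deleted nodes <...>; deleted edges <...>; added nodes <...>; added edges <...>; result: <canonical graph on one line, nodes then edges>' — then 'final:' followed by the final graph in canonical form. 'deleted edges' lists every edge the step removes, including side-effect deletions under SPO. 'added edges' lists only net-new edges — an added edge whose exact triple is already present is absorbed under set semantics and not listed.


step 1: rule r1; match: 0->8, 1->1, 2->4, 3->7; deleted nodes 8; deleted edges (8,1,has); (8,4,has); (8,4,hask); (8,7,has); added nodes 11, 12, 13, 14, 15, 16, 17; added edges (14,1,has); (14,11,has); (14,13,has); (15,4,has); (15,11,has); (15,12,has); (16,7,has); (16,12,has); (16,13,has); (17,11,has); (17,12,has); (17,13,has); result: nodes: 0:pt, 1:pt, 4:pt, 7:pt, 9:F, 10:F, 11:pt, 12:pt, 13:pt, 14:F, 15:F, 16:F, 17:F edges: (9,0,has); (9,1,has); (9,4,has); (9,4,hask); (10,0,has); (10,4,has); (10,7,has); (14,1,has); (14,11,has); (14,13,has); (15,4,has); (15,11,has); (15,12,has); (16,7,has); (16,12,has); (16,13,has); (17,11,has); (17,12,has); (17,13,has)
step 2: rule r1; match: 0->9, 1->0, 2->1, 3->4; deleted nodes 9; deleted edges (9,0,has); (9,1,has); (9,4,has); (9,4,hask); added nodes 18, 19, 20, 21, 22, 23, 24; added edges (21,0,has); (21,18,has); (21,20,has); (22,1,has); (22,18,has); (22,19,has); (23,4,has); (23,19,has); (23,20,has); (24,18,has); (24,19,has); (24,20,has); result: nodes: 0:pt, 1:pt, 4:pt, 7:pt, 10:F, 11:pt, 12:pt, 13:pt, 14:F, 15:F, 16:F, 17:F, 18:pt, 19:pt, 20:pt, 21:F, 22:F, 23:F, 24:F edges: (10,0,has); (10,4,has); (10,7,has); (14,1,has); (14,11,has); (14,13,has); (15,4,has); (15,11,has); (15,12,has); (16,7,has); (16,12,has); (16,13,has); (17,11,has); (17,12,has); (17,13,has); (21,0,has); (21,18,has); (21,20,has); (22,1,has); (22,18,has); (22,19,has); (23,4,has); (23,19,has); (23,20,has); (24,18,has); (24,19,has); (24,20,has)
final:
nodes: 0:pt, 1:pt, 4:pt, 7:pt, 10:F, 11:pt, 12:pt, 13:pt, 14:F, 15:F, 16:F, 17:F, 18:pt, 19:pt, 20:pt, 21:F, 22:F, 23:F, 24:F
edges: (10,0,has); (10,4,has); (10,7,has); (14,1,has); (14,11,has); (14,13,has); (15,4,has); (15,11,has); (15,12,has); (16,7,has); (16,12,has); (16,13,has); (17,11,has); (17,12,has); (17,13,has); (21,0,has); (21,18,has); (21,20,has); (22,1,has); (22,18,has); (22,19,has); (23,4,has); (23,19,has); (23,20,has); (24,18,has); (24,19,has); (24,20,has)


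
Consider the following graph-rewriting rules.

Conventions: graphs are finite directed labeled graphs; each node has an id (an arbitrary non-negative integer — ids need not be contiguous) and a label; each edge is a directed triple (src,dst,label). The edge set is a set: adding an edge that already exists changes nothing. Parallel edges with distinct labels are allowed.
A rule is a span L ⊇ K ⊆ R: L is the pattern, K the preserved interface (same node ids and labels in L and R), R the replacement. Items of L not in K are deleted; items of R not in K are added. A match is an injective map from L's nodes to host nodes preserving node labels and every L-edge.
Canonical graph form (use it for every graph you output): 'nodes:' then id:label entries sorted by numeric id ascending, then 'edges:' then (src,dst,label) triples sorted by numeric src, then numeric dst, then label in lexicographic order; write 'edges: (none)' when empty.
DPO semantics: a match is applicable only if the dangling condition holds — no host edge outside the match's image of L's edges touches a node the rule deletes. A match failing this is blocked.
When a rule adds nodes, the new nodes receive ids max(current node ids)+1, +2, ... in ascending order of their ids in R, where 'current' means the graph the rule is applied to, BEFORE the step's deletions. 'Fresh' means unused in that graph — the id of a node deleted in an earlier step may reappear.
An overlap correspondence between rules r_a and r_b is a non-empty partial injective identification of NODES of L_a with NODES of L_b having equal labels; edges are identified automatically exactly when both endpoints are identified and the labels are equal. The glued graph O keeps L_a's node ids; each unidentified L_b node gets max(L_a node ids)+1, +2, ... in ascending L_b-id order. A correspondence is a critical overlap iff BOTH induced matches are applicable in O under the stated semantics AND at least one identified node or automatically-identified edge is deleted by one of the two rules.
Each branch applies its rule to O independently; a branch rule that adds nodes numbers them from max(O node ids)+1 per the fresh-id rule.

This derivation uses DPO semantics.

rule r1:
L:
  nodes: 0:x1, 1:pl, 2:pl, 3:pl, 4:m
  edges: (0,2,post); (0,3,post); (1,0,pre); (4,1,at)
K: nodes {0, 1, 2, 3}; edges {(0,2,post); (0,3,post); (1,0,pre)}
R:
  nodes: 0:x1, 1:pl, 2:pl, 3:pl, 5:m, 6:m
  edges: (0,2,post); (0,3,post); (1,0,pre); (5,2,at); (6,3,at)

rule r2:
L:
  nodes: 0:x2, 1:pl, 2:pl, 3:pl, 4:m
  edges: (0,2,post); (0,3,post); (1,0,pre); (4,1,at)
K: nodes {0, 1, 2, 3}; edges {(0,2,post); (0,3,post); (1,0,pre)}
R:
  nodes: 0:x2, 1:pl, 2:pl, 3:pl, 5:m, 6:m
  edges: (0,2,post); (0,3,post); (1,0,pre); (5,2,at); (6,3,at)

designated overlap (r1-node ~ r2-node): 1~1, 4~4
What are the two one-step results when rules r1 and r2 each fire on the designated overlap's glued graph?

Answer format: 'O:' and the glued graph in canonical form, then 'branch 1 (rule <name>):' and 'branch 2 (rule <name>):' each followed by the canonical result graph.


O:
nodes: 0:x1, 1:pl, 2:pl, 3:pl, 4:m, 5:x2, 6:pl, 7:pl
edges: (0,2,post); (0,3,post); (1,0,pre); (1,5,pre); (4,1,at); (5,6,post); (5,7,post)
branch 1 (rule r1):
nodes: 0:x1, 1:pl, 2:pl, 3:pl, 5:x2, 6:pl, 7:pl, 8:m, 9:m
edges: (0,2,post); (0,3,post); (1,0,pre); (1,5,pre); (5,6,post); (5,7,post); (8,2,at); (9,3,at)
branch 2 (rule r2):
nodes: 0:x1, 1:pl, 2:pl, 3:pl, 5:x2, 6:pl, 7:pl, 8:m, 9:m
edges: (0,2,post); (0,3,post); (1,0,pre); (1,5,pre); (5,6,post); (5,7,post); (8,6,at); (9,7,at)


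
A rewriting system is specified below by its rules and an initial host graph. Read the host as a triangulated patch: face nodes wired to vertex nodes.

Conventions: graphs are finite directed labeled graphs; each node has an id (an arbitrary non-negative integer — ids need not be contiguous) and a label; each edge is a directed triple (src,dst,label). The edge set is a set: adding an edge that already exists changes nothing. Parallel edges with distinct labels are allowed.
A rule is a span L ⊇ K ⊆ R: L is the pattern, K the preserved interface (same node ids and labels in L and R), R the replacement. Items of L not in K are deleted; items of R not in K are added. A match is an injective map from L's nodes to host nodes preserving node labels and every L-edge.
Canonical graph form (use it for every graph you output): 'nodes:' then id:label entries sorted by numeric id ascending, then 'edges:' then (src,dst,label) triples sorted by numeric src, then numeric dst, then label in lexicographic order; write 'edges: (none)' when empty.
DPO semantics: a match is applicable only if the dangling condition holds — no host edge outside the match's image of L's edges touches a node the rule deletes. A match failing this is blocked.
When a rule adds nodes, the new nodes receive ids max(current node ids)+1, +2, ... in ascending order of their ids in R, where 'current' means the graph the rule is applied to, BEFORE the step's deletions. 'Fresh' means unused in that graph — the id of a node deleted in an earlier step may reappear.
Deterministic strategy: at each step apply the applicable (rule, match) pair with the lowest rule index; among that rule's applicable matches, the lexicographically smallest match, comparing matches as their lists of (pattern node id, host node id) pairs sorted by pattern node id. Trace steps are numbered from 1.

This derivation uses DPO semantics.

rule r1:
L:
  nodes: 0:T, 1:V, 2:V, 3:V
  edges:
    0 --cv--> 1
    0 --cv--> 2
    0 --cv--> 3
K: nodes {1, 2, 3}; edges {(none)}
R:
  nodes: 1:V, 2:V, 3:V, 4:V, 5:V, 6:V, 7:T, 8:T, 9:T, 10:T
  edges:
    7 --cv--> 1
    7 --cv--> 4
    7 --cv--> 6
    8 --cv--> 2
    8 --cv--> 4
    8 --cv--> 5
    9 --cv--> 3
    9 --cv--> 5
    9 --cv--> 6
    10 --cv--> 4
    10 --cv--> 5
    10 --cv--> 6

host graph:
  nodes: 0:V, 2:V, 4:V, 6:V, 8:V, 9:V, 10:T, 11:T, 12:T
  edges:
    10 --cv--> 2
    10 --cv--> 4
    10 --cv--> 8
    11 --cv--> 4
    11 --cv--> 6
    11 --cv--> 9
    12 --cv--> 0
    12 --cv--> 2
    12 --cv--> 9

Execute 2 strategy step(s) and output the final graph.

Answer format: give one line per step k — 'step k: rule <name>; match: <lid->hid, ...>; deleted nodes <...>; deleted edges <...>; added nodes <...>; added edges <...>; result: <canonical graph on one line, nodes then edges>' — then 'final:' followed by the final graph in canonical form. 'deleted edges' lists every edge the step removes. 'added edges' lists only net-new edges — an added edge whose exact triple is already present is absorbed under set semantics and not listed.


step 1: rule r1; match: 0->10, 1->2, 2->4, 3->8; deleted nodes 10; deleted edges (10,2,cv); (10,4,cv); (10,8,cv); added nodes 13, 14, 15, 16, 17, 18, 19; added edges (16,2,cv); (16,13,cv); (16,15,cv); (17,4,cv); (17,13,cv); (17,14,cv); (18,8,cv); (18,14,cv); (18,15,cv); (19,13,cv); (19,14,cv); (19,15,cv); result: nodes: 0:V, 2:V, 4:V, 6:V, 8:V, 9:V, 11:T, 12:T, 13:V, 14:V, 15:V, 16:T, 17:T, 18:T, 19:T edges: (11,4,cv); (11,6,cv); (11,9,cv); (12,0,cv); (12,2,cv); (12,9,cv); (16,2,cv); (16,13,cv); (16,15,cv); (17,4,cv); (17,13,cv); (17,14,cv); (18,8,cv); (18,14,cv); (18,15,cv); (19,13,cv); (19,14,cv); (19,15,cv)
step 2: rule r1; match: 0->11, 1->4, 2->6, 3->9; deleted nodes 11; deleted edges (11,4,cv); (11,6,cv); (11,9,cv); added nodes 20, 21, 22, 23, 24, 25, 26; added edges (23,4,cv); (23,20,cv); (23,22,cv); (24,6,cv); (24,20,cv); (24,21,cv); (25,9,cv); (25,21,cv); (25,22,cv); (26,20,cv); (26,21,cv); (26,22,cv); result: nodes: 0:V, 2:V, 4:V, 6:V, 8:V, 9:V, 12:T, 13:V, 14:V, 15:V, 16:T, 17:T, 18:T, 19:T, 20:V, 21:V, 22:V, 23:T, 24:T, 25:T, 26:T edges: (12,0,cv); (12,2,cv); (12,9,cv); (16,2,cv); (16,13,cv); (16,15,cv); (17,4,cv); (17,13,cv); (17,14,cv); (18,8,cv); (18,14,cv); (18,15,cv); (19,13,cv); (19,14,cv); (19,15,cv); (23,4,cv); (23,20,cv); (23,22,cv); (24,6,cv); (24,20,cv); (24,21,cv); (25,9,cv); (25,21,cv); (25,22,cv); (26,20,cv); (26,21,cv); (26,22,cv)
final:
nodes: 0:V, 2:V, 4:V, 6:V, 8:V, 9:V, 12:T, 13:V, 14:V, 15:V, 16:T, 17:T, 18:T, 19:T, 20:V, 21:V, 22:V, 23:T, 24:T, 25:T, 26:T
edges: (12,0,cv); (12,2,cv); (12,9,cv); (16,2,cv); (16,13,cv); (16,15,cv); (17,4,cv); (17,13,cv); (17,14,cv); (18,8,cv); (18,14,cv); (18,15,cv); (19,13,cv); (19,14,cv); (19,15,cv); (23,4,cv); (23,20,cv); (23,22,cv); (24,6,cv); (24,20,cv); (24,21,cv); (25,9,cv); (25,21,cv); (25,22,cv); (26,20,cv); (26,21,cv); (26,22,cv)
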